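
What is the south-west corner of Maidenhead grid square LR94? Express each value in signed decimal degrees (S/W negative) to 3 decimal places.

Field L=11, R=17: +11·20° lon, +17·10° lat → SW at lon 40°, lat 80°.
Square 9, 4: +9·2° lon, +4·1° lat → SW at lon 58°, lat 84°.
latitude 84.000, longitude 58.000.

84.000, 58.000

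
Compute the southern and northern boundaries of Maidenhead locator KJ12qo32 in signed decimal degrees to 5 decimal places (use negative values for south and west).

Field K=10, J=9: +10·20° lon, +9·10° lat → SW at lon 20°, lat 0°.
Square 1, 2: +1·2° lon, +2·1° lat → SW at lon 22°, lat 2°.
Subsquare q=16, o=14: +16·0.0833333° lon, +14·0.0416667° lat → SW at lon 23.3333°, lat 2.58333°.
Extended square 3, 2: +3·0.00833333° lon, +2·0.00416667° lat → SW at lon 23.3583°, lat 2.59167°.
Cell spans 0.00833333° lon × 0.00416667° lat.
south 2.59167, north 2.59583.

2.59167, 2.59583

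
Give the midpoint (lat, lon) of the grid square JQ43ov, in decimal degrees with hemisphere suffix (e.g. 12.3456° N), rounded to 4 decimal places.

73.8958° N, 9.2083° E

Field J=9, Q=16: +9·20° lon, +16·10° lat → SW at lon 0°, lat 70°.
Square 4, 3: +4·2° lon, +3·1° lat → SW at lon 8°, lat 73°.
Subsquare o=14, v=21: +14·0.0833333° lon, +21·0.0416667° lat → SW at lon 9.16667°, lat 73.875°.
Cell spans 0.0833333° lon × 0.0416667° lat. Centre is SW corner plus half of each.
latitude 73.8958° N, longitude 9.2083° E.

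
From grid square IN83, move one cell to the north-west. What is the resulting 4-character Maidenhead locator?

IN74

Longitude square 8; −1 → 7.
Latitude square 3; +1 → 4.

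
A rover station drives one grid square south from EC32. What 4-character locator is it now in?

EC31

Latitude square 2; −1 → 1.
The longitude characters are unchanged.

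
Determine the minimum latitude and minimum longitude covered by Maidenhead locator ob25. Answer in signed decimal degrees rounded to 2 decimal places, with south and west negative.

-75.00, 104.00

Field O=14, B=1: +14·20° lon, +1·10° lat → SW at lon 100°, lat -80°.
Square 2, 5: +2·2° lon, +5·1° lat → SW at lon 104°, lat -75°.
latitude -75.00, longitude 104.00.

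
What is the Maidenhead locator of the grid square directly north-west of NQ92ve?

NQ92uf

Longitude subsquare v = 21; −1 → 20 = u.
Latitude subsquare e = 4; +1 → 5 = f.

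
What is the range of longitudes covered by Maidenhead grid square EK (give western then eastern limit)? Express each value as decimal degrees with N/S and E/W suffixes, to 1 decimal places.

Field E=4, K=10: +4·20° lon, +10·10° lat → SW at lon -100°, lat 10°.
Cell spans 20° lon × 10° lat.
west 100.0° W, east 80.0° W.

100.0° W, 80.0° W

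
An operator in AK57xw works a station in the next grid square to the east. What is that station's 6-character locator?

AK67aw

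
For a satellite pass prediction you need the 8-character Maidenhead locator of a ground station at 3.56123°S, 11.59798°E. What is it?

JI56tk15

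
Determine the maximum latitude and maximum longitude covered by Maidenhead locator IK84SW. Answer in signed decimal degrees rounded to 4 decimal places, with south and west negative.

Field I=8, K=10: +8·20° lon, +10·10° lat → SW at lon -20°, lat 10°.
Square 8, 4: +8·2° lon, +4·1° lat → SW at lon -4°, lat 14°.
Subsquare s=18, w=22: +18·0.0833333° lon, +22·0.0416667° lat → SW at lon -2.5°, lat 14.9167°.
Cell spans 0.0833333° lon × 0.0416667° lat. NE corner is SW corner plus one full cell.
latitude 14.9583, longitude -2.4167.

14.9583, -2.4167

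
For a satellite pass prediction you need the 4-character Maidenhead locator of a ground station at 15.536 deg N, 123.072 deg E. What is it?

Add 180° to longitude and 90° to latitude: 303.07, 105.54.
Field (20°×10°, letters A–R): lon ⌊303.07/20⌋ = 15 → P; lat ⌊105.54/10⌋ = 10 → K.
Square (2°×1°, digits 0–9): lon ⌊3.07/2⌋ = 1; lat ⌊5.54/1⌋ = 5.

PK15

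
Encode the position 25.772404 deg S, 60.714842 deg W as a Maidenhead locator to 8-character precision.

Add 180° to longitude and 90° to latitude: 119.28516, 64.22760.
Field: lon ⌊119.28516/20⌋ = 5 → F; lat ⌊64.22760/10⌋ = 6 → G.
Square: lon ⌊19.28516/2⌋ = 9; lat ⌊4.22760/1⌋ = 4.
Subsquare: lon ⌊1.28516/0.0833333⌋ = 15 → p; lat ⌊0.22760/0.0416667⌋ = 5 → f.
Extended square: lon ⌊0.03516/0.00833333⌋ = 4; lat ⌊0.01926/0.00416667⌋ = 4.

FG94pf44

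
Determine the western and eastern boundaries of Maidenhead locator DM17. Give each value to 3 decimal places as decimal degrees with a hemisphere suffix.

Field D=3, M=12: +3·20° lon, +12·10° lat → SW at lon -120°, lat 30°.
Square 1, 7: +1·2° lon, +7·1° lat → SW at lon -118°, lat 37°.
Cell spans 2° lon × 1° lat.
west 118.000° W, east 116.000° W.

118.000° W, 116.000° W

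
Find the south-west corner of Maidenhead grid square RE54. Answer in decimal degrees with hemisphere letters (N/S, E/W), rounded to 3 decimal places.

46.000° S, 170.000° E

Field R=17, E=4: +17·20° lon, +4·10° lat → SW at lon 160°, lat -50°.
Square 5, 4: +5·2° lon, +4·1° lat → SW at lon 170°, lat -46°.
latitude 46.000° S, longitude 170.000° E.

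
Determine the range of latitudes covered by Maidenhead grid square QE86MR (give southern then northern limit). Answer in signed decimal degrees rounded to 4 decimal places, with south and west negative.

-43.2917, -43.2500

Field Q=16, E=4: +16·20° lon, +4·10° lat → SW at lon 140°, lat -50°.
Square 8, 6: +8·2° lon, +6·1° lat → SW at lon 156°, lat -44°.
Subsquare m=12, r=17: +12·0.0833333° lon, +17·0.0416667° lat → SW at lon 157°, lat -43.2917°.
Cell spans 0.0833333° lon × 0.0416667° lat.
south -43.2917, north -43.2500.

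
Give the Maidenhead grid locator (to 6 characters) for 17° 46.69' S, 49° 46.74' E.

Add 180° to longitude and 90° to latitude: 229.7790, 72.2218.
Field: lon ⌊229.7790/20⌋ = 11 → L; lat ⌊72.2218/10⌋ = 7 → H.
Square: lon ⌊9.7790/2⌋ = 4; lat ⌊2.2218/1⌋ = 2.
Subsquare: lon ⌊1.7790/0.0833333⌋ = 21 → v; lat ⌊0.2218/0.0416667⌋ = 5 → f.

LH42vf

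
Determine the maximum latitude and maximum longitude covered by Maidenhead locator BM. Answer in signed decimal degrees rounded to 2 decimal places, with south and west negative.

40.00, -140.00

Field B=1, M=12: +1·20° lon, +12·10° lat → SW at lon -160°, lat 30°.
Cell spans 20° lon × 10° lat. NE corner is SW corner plus one full cell.
latitude 40.00, longitude -140.00.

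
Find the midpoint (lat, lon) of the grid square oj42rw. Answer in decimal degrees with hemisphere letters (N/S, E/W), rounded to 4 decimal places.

Field O=14, J=9: +14·20° lon, +9·10° lat → SW at lon 100°, lat 0°.
Square 4, 2: +4·2° lon, +2·1° lat → SW at lon 108°, lat 2°.
Subsquare r=17, w=22: +17·0.0833333° lon, +22·0.0416667° lat → SW at lon 109.417°, lat 2.91667°.
Cell spans 0.0833333° lon × 0.0416667° lat. Centre is SW corner plus half of each.
latitude 2.9375° N, longitude 109.4583° E.

2.9375° N, 109.4583° E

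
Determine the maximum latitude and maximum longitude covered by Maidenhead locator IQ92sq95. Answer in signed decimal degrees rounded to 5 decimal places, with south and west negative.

Field I=8, Q=16: +8·20° lon, +16·10° lat → SW at lon -20°, lat 70°.
Square 9, 2: +9·2° lon, +2·1° lat → SW at lon -2°, lat 72°.
Subsquare s=18, q=16: +18·0.0833333° lon, +16·0.0416667° lat → SW at lon -0.5°, lat 72.6667°.
Extended square 9, 5: +9·0.00833333° lon, +5·0.00416667° lat → SW at lon -0.425°, lat 72.6875°.
Cell spans 0.00833333° lon × 0.00416667° lat. NE corner is SW corner plus one full cell.
latitude 72.69167, longitude -0.41667.

72.69167, -0.41667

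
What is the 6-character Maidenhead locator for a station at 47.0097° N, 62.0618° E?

MN17aa

Add 180° to longitude and 90° to latitude: 242.0618, 137.0097.
Field (20°×10°, letters A–R): 242.0618/20 → 12 → M, 137.0097/10 → 13 → N; chars MN.
Square (2°×1°, digits 0–9): 2.0618/2 → 1, 7.0097/1 → 7; chars 17.
Subsquare (5′×2.5′, letters a–x): 0.0618/0.0833333 → 0 → a, 0.0097/0.0416667 → 0 → a; chars aa.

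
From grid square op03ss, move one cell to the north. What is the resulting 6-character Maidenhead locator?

Latitude subsquare s = 18; +1 → 19 = t.
The longitude characters are unchanged.

OP03st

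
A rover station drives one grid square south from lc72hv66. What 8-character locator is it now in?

Latitude extended square 6; −1 → 5.
The longitude characters are unchanged.

LC72hv65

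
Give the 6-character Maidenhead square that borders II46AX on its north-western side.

Longitude subsquare a = 0; −1 → -1, wraps to 23 = x, carry into square.
Longitude square 4; −1 → 3.
Latitude subsquare x = 23; +1 → 24, wraps to 0 = a, carry into square.
Latitude square 6; +1 → 7.

II37xa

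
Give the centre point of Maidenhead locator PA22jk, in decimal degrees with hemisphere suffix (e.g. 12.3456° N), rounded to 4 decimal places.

Field P=15, A=0: +15·20° lon, +0·10° lat → SW at lon 120°, lat -90°.
Square 2, 2: +2·2° lon, +2·1° lat → SW at lon 124°, lat -88°.
Subsquare j=9, k=10: +9·0.0833333° lon, +10·0.0416667° lat → SW at lon 124.75°, lat -87.5833°.
Cell spans 0.0833333° lon × 0.0416667° lat. Centre is SW corner plus half of each.
latitude 87.5625° S, longitude 124.7917° E.

87.5625° S, 124.7917° E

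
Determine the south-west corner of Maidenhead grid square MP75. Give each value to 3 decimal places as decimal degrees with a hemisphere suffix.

65.000° N, 74.000° E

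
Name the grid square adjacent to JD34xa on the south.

JD33xx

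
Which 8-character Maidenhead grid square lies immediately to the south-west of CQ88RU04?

CQ88qu93

Longitude extended square 0; −1 → -1, wraps to 9, carry into subsquare.
Longitude subsquare r = 17; −1 → 16 = q.
Latitude extended square 4; −1 → 3.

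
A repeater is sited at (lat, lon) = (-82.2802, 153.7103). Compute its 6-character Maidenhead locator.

Shift to the Maidenhead origin (180°W, 90°S): lon 333.7103, lat 7.7198.
Field (20°×10°, letters A–R): 333.7103/20 → 16 → Q, 7.7198/10 → 0 → A; chars QA.
Square (2°×1°, digits 0–9): 13.7103/2 → 6, 7.7198/1 → 7; chars 67.
Subsquare (5′×2.5′, letters a–x): 1.7103/0.0833333 → 20 → u, 0.7198/0.0416667 → 17 → r; chars ur.

QA67ur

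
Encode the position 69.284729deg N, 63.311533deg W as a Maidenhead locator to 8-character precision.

FP89ig28

Add 180° to longitude and 90° to latitude: 116.68847, 159.28473.
Field: 116.68847/20 → 5 → F, 159.28473/10 → 15 → P; chars FP.
Square: 16.68847/2 → 8, 9.28473/1 → 9; chars 89.
Subsquare: 0.68847/0.0833333 → 8 → i, 0.28473/0.0416667 → 6 → g; chars ig.
Extended square: 0.02180/0.00833333 → 2, 0.03473/0.00416667 → 8; chars 28.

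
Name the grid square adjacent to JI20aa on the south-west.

Longitude subsquare a = 0; −1 → -1, wraps to 23 = x, carry into square.
Longitude square 2; −1 → 1.
Latitude subsquare a = 0; −1 → -1, wraps to 23 = x, carry into square.
Latitude square 0; −1 → -1, wraps to 9, carry into field.
Latitude field I = 8; −1 → 7 = H.

JH19xx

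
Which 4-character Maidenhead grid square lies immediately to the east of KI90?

Longitude square 9; +1 → 10, wraps to 0, carry into field.
Longitude field K = 10; +1 → 11 = L.
The latitude characters are unchanged.

LI00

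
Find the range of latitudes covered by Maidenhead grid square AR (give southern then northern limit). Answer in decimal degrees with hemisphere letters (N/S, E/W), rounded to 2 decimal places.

80.00° N, 90.00° N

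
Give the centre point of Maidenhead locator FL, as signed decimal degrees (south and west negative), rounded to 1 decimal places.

Field F=5, L=11: +5·20° lon, +11·10° lat → SW at lon -80°, lat 20°.
Cell spans 20° lon × 10° lat. Centre is SW corner plus half of each.
latitude 25.0, longitude -70.0.

25.0, -70.0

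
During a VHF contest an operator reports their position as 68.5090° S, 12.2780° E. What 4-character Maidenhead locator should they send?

JC61

Shift to the Maidenhead origin (180°W, 90°S): lon 192.28, lat 21.49.
Field: 192.28/20 → 9 → J, 21.49/10 → 2 → C; chars JC.
Square: 12.28/2 → 6, 1.49/1 → 1; chars 61.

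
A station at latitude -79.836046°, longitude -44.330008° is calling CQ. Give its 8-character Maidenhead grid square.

Offset from 180°W / 90°S: lon 135.66999°, lat 10.16395°.
Field: 135.66999/20 → 6 → G, 10.16395/10 → 1 → B; chars GB.
Square: 15.66999/2 → 7, 0.16395/1 → 0; chars 70.
Subsquare: 1.66999/0.0833333 → 20 → u, 0.16395/0.0416667 → 3 → d; chars ud.
Extended square: 0.00333/0.00833333 → 0, 0.03895/0.00416667 → 9; chars 09.

GB70ud09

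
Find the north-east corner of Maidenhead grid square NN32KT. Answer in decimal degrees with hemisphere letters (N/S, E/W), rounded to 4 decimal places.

Field N=13, N=13: +13·20° lon, +13·10° lat → SW at lon 80°, lat 40°.
Square 3, 2: +3·2° lon, +2·1° lat → SW at lon 86°, lat 42°.
Subsquare k=10, t=19: +10·0.0833333° lon, +19·0.0416667° lat → SW at lon 86.8333°, lat 42.7917°.
Cell spans 0.0833333° lon × 0.0416667° lat. NE corner is SW corner plus one full cell.
latitude 42.8333° N, longitude 86.9167° E.

42.8333° N, 86.9167° E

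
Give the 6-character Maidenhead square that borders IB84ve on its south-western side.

IB84ud

Longitude subsquare v = 21; −1 → 20 = u.
Latitude subsquare e = 4; −1 → 3 = d.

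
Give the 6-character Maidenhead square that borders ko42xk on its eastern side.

KO52ak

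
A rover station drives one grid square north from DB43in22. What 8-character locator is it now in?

DB43in23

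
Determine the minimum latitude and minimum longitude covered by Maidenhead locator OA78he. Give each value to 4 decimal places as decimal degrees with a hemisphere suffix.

81.8333° S, 114.5833° E

Field O=14, A=0: +14·20° lon, +0·10° lat → SW at lon 100°, lat -90°.
Square 7, 8: +7·2° lon, +8·1° lat → SW at lon 114°, lat -82°.
Subsquare h=7, e=4: +7·0.0833333° lon, +4·0.0416667° lat → SW at lon 114.583°, lat -81.8333°.
latitude 81.8333° S, longitude 114.5833° E.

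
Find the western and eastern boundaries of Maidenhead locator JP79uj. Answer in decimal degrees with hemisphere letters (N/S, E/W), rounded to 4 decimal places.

Field J=9, P=15: +9·20° lon, +15·10° lat → SW at lon 0°, lat 60°.
Square 7, 9: +7·2° lon, +9·1° lat → SW at lon 14°, lat 69°.
Subsquare u=20, j=9: +20·0.0833333° lon, +9·0.0416667° lat → SW at lon 15.6667°, lat 69.375°.
Cell spans 0.0833333° lon × 0.0416667° lat.
west 15.6667° E, east 15.7500° E.

15.6667° E, 15.7500° E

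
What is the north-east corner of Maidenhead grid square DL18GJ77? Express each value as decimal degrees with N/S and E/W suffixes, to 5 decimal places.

Field D=3, L=11: +3·20° lon, +11·10° lat → SW at lon -120°, lat 20°.
Square 1, 8: +1·2° lon, +8·1° lat → SW at lon -118°, lat 28°.
Subsquare g=6, j=9: +6·0.0833333° lon, +9·0.0416667° lat → SW at lon -117.5°, lat 28.375°.
Extended square 7, 7: +7·0.00833333° lon, +7·0.00416667° lat → SW at lon -117.442°, lat 28.4042°.
Cell spans 0.00833333° lon × 0.00416667° lat. NE corner is SW corner plus one full cell.
latitude 28.40833° N, longitude 117.43333° W.

28.40833° N, 117.43333° W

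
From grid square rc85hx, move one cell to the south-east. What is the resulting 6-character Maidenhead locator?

RC85iw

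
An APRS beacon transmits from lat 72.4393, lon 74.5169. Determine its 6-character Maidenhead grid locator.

MQ72gk

Offset from 180°W / 90°S: lon 254.5169°, lat 162.4393°.
Field (20°×10°, letters A–R): lon ⌊254.5169/20⌋ = 12 → M; lat ⌊162.4393/10⌋ = 16 → Q.
Square (2°×1°, digits 0–9): lon ⌊14.5169/2⌋ = 7; lat ⌊2.4393/1⌋ = 2.
Subsquare (5′×2.5′, letters a–x): lon ⌊0.5169/0.0833333⌋ = 6 → g; lat ⌊0.4393/0.0416667⌋ = 10 → k.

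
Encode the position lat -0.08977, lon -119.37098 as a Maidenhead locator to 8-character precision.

DI09hv58

Shift to the Maidenhead origin (180°W, 90°S): lon 60.62902, lat 89.91023.
Field: 60.62902/20 → 3 → D, 89.91023/10 → 8 → I; chars DI.
Square: 0.62902/2 → 0, 9.91023/1 → 9; chars 09.
Subsquare: 0.62902/0.0833333 → 7 → h, 0.91023/0.0416667 → 21 → v; chars hv.
Extended square: 0.04569/0.00833333 → 5, 0.03523/0.00416667 → 8; chars 58.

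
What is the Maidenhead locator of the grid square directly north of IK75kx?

IK76ka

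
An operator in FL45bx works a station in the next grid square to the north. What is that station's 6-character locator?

FL46ba

Latitude subsquare x = 23; +1 → 24, wraps to 0 = a, carry into square.
Latitude square 5; +1 → 6.
The longitude characters are unchanged.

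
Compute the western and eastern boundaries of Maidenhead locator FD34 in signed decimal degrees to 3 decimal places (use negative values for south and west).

-74.000, -72.000

Field F=5, D=3: +5·20° lon, +3·10° lat → SW at lon -80°, lat -60°.
Square 3, 4: +3·2° lon, +4·1° lat → SW at lon -74°, lat -56°.
Cell spans 2° lon × 1° lat.
west -74.000, east -72.000.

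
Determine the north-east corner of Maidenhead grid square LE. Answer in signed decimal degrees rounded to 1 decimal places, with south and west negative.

-40.0, 60.0

Field L=11, E=4: +11·20° lon, +4·10° lat → SW at lon 40°, lat -50°.
Cell spans 20° lon × 10° lat. NE corner is SW corner plus one full cell.
latitude -40.0, longitude 60.0.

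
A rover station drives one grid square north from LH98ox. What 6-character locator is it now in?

LH99oa

Latitude subsquare x = 23; +1 → 24, wraps to 0 = a, carry into square.
Latitude square 8; +1 → 9.
The longitude characters are unchanged.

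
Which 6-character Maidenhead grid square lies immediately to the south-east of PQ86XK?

PQ96aj

Longitude subsquare x = 23; +1 → 24, wraps to 0 = a, carry into square.
Longitude square 8; +1 → 9.
Latitude subsquare k = 10; −1 → 9 = j.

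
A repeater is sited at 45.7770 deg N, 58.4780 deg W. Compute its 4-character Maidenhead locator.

Offset from 180°W / 90°S: lon 121.52°, lat 135.78°.
Field: 121.52/20 → 6 → G, 135.78/10 → 13 → N; chars GN.
Square: 1.52/2 → 0, 5.78/1 → 5; chars 05.

GN05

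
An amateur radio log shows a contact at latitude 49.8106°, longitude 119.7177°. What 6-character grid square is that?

ON99ut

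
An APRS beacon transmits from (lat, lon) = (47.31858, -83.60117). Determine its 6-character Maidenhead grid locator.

Add 180° to longitude and 90° to latitude: 96.3988, 137.3186.
Field (20°×10°, letters A–R): lon ⌊96.3988/20⌋ = 4 → E; lat ⌊137.3186/10⌋ = 13 → N.
Square (2°×1°, digits 0–9): lon ⌊16.3988/2⌋ = 8; lat ⌊7.3186/1⌋ = 7.
Subsquare (5′×2.5′, letters a–x): lon ⌊0.3988/0.0833333⌋ = 4 → e; lat ⌊0.3186/0.0416667⌋ = 7 → h.

EN87eh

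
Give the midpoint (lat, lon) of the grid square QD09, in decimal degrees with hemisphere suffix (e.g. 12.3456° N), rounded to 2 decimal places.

50.50° S, 141.00° E

Field Q=16, D=3: +16·20° lon, +3·10° lat → SW at lon 140°, lat -60°.
Square 0, 9: +0·2° lon, +9·1° lat → SW at lon 140°, lat -51°.
Cell spans 2° lon × 1° lat. Centre is SW corner plus half of each.
latitude 50.50° S, longitude 141.00° E.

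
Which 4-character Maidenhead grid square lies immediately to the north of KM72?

KM73

Latitude square 2; +1 → 3.
The longitude characters are unchanged.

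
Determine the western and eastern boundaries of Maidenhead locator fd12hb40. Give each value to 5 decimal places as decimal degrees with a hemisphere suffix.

Field F=5, D=3: +5·20° lon, +3·10° lat → SW at lon -80°, lat -60°.
Square 1, 2: +1·2° lon, +2·1° lat → SW at lon -78°, lat -58°.
Subsquare h=7, b=1: +7·0.0833333° lon, +1·0.0416667° lat → SW at lon -77.4167°, lat -57.9583°.
Extended square 4, 0: +4·0.00833333° lon, +0·0.00416667° lat → SW at lon -77.3833°, lat -57.9583°.
Cell spans 0.00833333° lon × 0.00416667° lat.
west 77.38333° W, east 77.37500° W.

77.38333° W, 77.37500° W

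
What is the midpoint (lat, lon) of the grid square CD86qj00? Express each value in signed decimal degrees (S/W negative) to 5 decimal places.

-53.62292, -122.66250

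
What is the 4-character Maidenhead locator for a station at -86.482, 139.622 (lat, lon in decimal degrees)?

PA93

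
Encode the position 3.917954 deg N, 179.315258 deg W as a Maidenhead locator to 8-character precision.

Shift to the Maidenhead origin (180°W, 90°S): lon 0.68474, lat 93.91795.
Field: lon ⌊0.68474/20⌋ = 0 → A; lat ⌊93.91795/10⌋ = 9 → J.
Square: lon ⌊0.68474/2⌋ = 0; lat ⌊3.91795/1⌋ = 3.
Subsquare: lon ⌊0.68474/0.0833333⌋ = 8 → i; lat ⌊0.91795/0.0416667⌋ = 22 → w.
Extended square: lon ⌊0.01808/0.00833333⌋ = 2; lat ⌊0.00129/0.00416667⌋ = 0.

AJ03iw20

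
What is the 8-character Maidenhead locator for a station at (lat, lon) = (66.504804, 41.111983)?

LP06nm31

Add 180° to longitude and 90° to latitude: 221.11198, 156.50480.
Field (20°×10°, letters A–R): 221.11198/20 → 11 → L, 156.50480/10 → 15 → P; chars LP.
Square (2°×1°, digits 0–9): 1.11198/2 → 0, 6.50480/1 → 6; chars 06.
Subsquare (5′×2.5′, letters a–x): 1.11198/0.0833333 → 13 → n, 0.50480/0.0416667 → 12 → m; chars nm.
Extended square (30″×15″, digits 0–9): 0.02865/0.00833333 → 3, 0.00480/0.00416667 → 1; chars 31.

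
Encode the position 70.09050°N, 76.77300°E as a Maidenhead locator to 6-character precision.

Offset from 180°W / 90°S: lon 256.7730°, lat 160.0905°.
Field: lon ⌊256.7730/20⌋ = 12 → M; lat ⌊160.0905/10⌋ = 16 → Q.
Square: lon ⌊16.7730/2⌋ = 8; lat ⌊0.0905/1⌋ = 0.
Subsquare: lon ⌊0.7730/0.0833333⌋ = 9 → j; lat ⌊0.0905/0.0416667⌋ = 2 → c.

MQ80jc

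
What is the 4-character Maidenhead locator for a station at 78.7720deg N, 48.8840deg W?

Add 180° to longitude and 90° to latitude: 131.12, 168.77.
Field (20°×10°, letters A–R): 131.12/20 → 6 → G, 168.77/10 → 16 → Q; chars GQ.
Square (2°×1°, digits 0–9): 11.12/2 → 5, 8.77/1 → 8; chars 58.

GQ58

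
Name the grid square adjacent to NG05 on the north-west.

MG96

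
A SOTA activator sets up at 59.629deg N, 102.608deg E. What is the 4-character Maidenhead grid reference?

OO19

Offset from 180°W / 90°S: lon 282.61°, lat 149.63°.
Field (20°×10°, letters A–R): 282.61/20 → 14 → O, 149.63/10 → 14 → O; chars OO.
Square (2°×1°, digits 0–9): 2.61/2 → 1, 9.63/1 → 9; chars 19.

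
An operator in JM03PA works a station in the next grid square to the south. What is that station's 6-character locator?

Latitude subsquare a = 0; −1 → -1, wraps to 23 = x, carry into square.
Latitude square 3; −1 → 2.
The longitude characters are unchanged.

JM02px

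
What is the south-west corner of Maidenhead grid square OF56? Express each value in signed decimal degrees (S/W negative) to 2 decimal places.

-34.00, 110.00

Field O=14, F=5: +14·20° lon, +5·10° lat → SW at lon 100°, lat -40°.
Square 5, 6: +5·2° lon, +6·1° lat → SW at lon 110°, lat -34°.
latitude -34.00, longitude 110.00.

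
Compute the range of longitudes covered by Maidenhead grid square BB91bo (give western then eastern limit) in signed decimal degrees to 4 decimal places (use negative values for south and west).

-141.9167, -141.8333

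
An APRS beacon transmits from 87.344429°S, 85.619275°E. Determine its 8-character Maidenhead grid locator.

Offset from 180°W / 90°S: lon 265.61928°, lat 2.65557°.
Field: 265.61928/20 → 13 → N, 2.65557/10 → 0 → A; chars NA.
Square: 5.61928/2 → 2, 2.65557/1 → 2; chars 22.
Subsquare: 1.61928/0.0833333 → 19 → t, 0.65557/0.0416667 → 15 → p; chars tp.
Extended square: 0.03594/0.00833333 → 4, 0.03057/0.00416667 → 7; chars 47.

NA22tp47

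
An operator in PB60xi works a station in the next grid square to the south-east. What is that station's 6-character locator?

PB70ah

Longitude subsquare x = 23; +1 → 24, wraps to 0 = a, carry into square.
Longitude square 6; +1 → 7.
Latitude subsquare i = 8; −1 → 7 = h.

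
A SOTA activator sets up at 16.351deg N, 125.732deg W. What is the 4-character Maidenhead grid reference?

CK76

Shift to the Maidenhead origin (180°W, 90°S): lon 54.27, lat 106.35.
Field: 54.27/20 → 2 → C, 106.35/10 → 10 → K; chars CK.
Square: 14.27/2 → 7, 6.35/1 → 6; chars 76.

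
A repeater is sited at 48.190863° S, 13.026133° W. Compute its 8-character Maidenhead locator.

IE31lt64

Add 180° to longitude and 90° to latitude: 166.97387, 41.80914.
Field: lon ⌊166.97387/20⌋ = 8 → I; lat ⌊41.80914/10⌋ = 4 → E.
Square: lon ⌊6.97387/2⌋ = 3; lat ⌊1.80914/1⌋ = 1.
Subsquare: lon ⌊0.97387/0.0833333⌋ = 11 → l; lat ⌊0.80914/0.0416667⌋ = 19 → t.
Extended square: lon ⌊0.05720/0.00833333⌋ = 6; lat ⌊0.01747/0.00416667⌋ = 4.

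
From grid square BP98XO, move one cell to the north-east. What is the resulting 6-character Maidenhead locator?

CP08ap

Longitude subsquare x = 23; +1 → 24, wraps to 0 = a, carry into square.
Longitude square 9; +1 → 10, wraps to 0, carry into field.
Longitude field B = 1; +1 → 2 = C.
Latitude subsquare o = 14; +1 → 15 = p.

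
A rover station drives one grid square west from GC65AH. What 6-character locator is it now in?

GC55xh

Longitude subsquare a = 0; −1 → -1, wraps to 23 = x, carry into square.
Longitude square 6; −1 → 5.
The latitude characters are unchanged.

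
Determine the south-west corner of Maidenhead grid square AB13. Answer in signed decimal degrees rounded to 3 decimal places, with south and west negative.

Field A=0, B=1: +0·20° lon, +1·10° lat → SW at lon -180°, lat -80°.
Square 1, 3: +1·2° lon, +3·1° lat → SW at lon -178°, lat -77°.
latitude -77.000, longitude -178.000.

-77.000, -178.000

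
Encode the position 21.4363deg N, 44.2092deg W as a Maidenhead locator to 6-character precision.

Offset from 180°W / 90°S: lon 135.7908°, lat 111.4363°.
Field: lon ⌊135.7908/20⌋ = 6 → G; lat ⌊111.4363/10⌋ = 11 → L.
Square: lon ⌊15.7908/2⌋ = 7; lat ⌊1.4363/1⌋ = 1.
Subsquare: lon ⌊1.7908/0.0833333⌋ = 21 → v; lat ⌊0.4363/0.0416667⌋ = 10 → k.

GL71vk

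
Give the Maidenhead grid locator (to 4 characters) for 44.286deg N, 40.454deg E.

LN04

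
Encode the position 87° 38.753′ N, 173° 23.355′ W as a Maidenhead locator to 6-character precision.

Offset from 180°W / 90°S: lon 6.6107°, lat 177.6459°.
Field (20°×10°, letters A–R): lon ⌊6.6107/20⌋ = 0 → A; lat ⌊177.6459/10⌋ = 17 → R.
Square (2°×1°, digits 0–9): lon ⌊6.6107/2⌋ = 3; lat ⌊7.6459/1⌋ = 7.
Subsquare (5′×2.5′, letters a–x): lon ⌊0.6107/0.0833333⌋ = 7 → h; lat ⌊0.6459/0.0416667⌋ = 15 → p.

AR37hp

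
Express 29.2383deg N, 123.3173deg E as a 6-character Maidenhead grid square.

Add 180° to longitude and 90° to latitude: 303.3173, 119.2383.
Field: lon ⌊303.3173/20⌋ = 15 → P; lat ⌊119.2383/10⌋ = 11 → L.
Square: lon ⌊3.3173/2⌋ = 1; lat ⌊9.2383/1⌋ = 9.
Subsquare: lon ⌊1.3173/0.0833333⌋ = 15 → p; lat ⌊0.2383/0.0416667⌋ = 5 → f.

PL19pf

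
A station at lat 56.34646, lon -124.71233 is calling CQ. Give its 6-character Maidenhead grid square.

Shift to the Maidenhead origin (180°W, 90°S): lon 55.2877, lat 146.3465.
Field (20°×10°, letters A–R): lon ⌊55.2877/20⌋ = 2 → C; lat ⌊146.3465/10⌋ = 14 → O.
Square (2°×1°, digits 0–9): lon ⌊15.2877/2⌋ = 7; lat ⌊6.3465/1⌋ = 6.
Subsquare (5′×2.5′, letters a–x): lon ⌊1.2877/0.0833333⌋ = 15 → p; lat ⌊0.3465/0.0416667⌋ = 8 → i.

CO76pi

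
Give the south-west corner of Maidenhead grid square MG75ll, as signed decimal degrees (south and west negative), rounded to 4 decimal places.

Field M=12, G=6: +12·20° lon, +6·10° lat → SW at lon 60°, lat -30°.
Square 7, 5: +7·2° lon, +5·1° lat → SW at lon 74°, lat -25°.
Subsquare l=11, l=11: +11·0.0833333° lon, +11·0.0416667° lat → SW at lon 74.9167°, lat -24.5417°.
latitude -24.5417, longitude 74.9167.

-24.5417, 74.9167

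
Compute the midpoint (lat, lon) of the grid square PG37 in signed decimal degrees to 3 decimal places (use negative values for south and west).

-22.500, 127.000

Field P=15, G=6: +15·20° lon, +6·10° lat → SW at lon 120°, lat -30°.
Square 3, 7: +3·2° lon, +7·1° lat → SW at lon 126°, lat -23°.
Cell spans 2° lon × 1° lat. Centre is SW corner plus half of each.
latitude -22.500, longitude 127.000.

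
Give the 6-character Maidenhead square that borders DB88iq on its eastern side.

Longitude subsquare i = 8; +1 → 9 = j.
The latitude characters are unchanged.

DB88jq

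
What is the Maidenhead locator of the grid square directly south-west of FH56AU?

Longitude subsquare a = 0; −1 → -1, wraps to 23 = x, carry into square.
Longitude square 5; −1 → 4.
Latitude subsquare u = 20; −1 → 19 = t.

FH46xt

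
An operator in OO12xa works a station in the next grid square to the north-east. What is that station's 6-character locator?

OO22ab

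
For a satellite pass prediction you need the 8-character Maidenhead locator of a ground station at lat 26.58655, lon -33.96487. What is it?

Offset from 180°W / 90°S: lon 146.03513°, lat 116.58655°.
Field: 146.03513/20 → 7 → H, 116.58655/10 → 11 → L; chars HL.
Square: 6.03513/2 → 3, 6.58655/1 → 6; chars 36.
Subsquare: 0.03513/0.0833333 → 0 → a, 0.58655/0.0416667 → 14 → o; chars ao.
Extended square: 0.03513/0.00833333 → 4, 0.00322/0.00416667 → 0; chars 40.

HL36ao40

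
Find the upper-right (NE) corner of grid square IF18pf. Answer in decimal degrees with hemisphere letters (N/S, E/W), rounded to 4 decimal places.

Field I=8, F=5: +8·20° lon, +5·10° lat → SW at lon -20°, lat -40°.
Square 1, 8: +1·2° lon, +8·1° lat → SW at lon -18°, lat -32°.
Subsquare p=15, f=5: +15·0.0833333° lon, +5·0.0416667° lat → SW at lon -16.75°, lat -31.7917°.
Cell spans 0.0833333° lon × 0.0416667° lat. NE corner is SW corner plus one full cell.
latitude 31.7500° S, longitude 16.6667° W.

31.7500° S, 16.6667° W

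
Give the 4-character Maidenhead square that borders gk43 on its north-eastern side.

GK54

Longitude square 4; +1 → 5.
Latitude square 3; +1 → 4.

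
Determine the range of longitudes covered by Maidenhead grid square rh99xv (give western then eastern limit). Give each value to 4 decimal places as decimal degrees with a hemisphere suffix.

Field R=17, H=7: +17·20° lon, +7·10° lat → SW at lon 160°, lat -20°.
Square 9, 9: +9·2° lon, +9·1° lat → SW at lon 178°, lat -11°.
Subsquare x=23, v=21: +23·0.0833333° lon, +21·0.0416667° lat → SW at lon 179.917°, lat -10.125°.
Cell spans 0.0833333° lon × 0.0416667° lat.
west 179.9167° E, east 180.0000° E.

179.9167° E, 180.0000° E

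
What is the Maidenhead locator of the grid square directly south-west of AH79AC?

Longitude subsquare a = 0; −1 → -1, wraps to 23 = x, carry into square.
Longitude square 7; −1 → 6.
Latitude subsquare c = 2; −1 → 1 = b.

AH69xb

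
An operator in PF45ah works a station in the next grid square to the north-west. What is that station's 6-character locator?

Longitude subsquare a = 0; −1 → -1, wraps to 23 = x, carry into square.
Longitude square 4; −1 → 3.
Latitude subsquare h = 7; +1 → 8 = i.

PF35xi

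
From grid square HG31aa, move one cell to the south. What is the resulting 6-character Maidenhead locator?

HG30ax

Latitude subsquare a = 0; −1 → -1, wraps to 23 = x, carry into square.
Latitude square 1; −1 → 0.
The longitude characters are unchanged.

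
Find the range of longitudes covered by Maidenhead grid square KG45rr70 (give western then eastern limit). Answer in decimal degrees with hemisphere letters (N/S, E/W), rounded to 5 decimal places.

29.47500° E, 29.48333° E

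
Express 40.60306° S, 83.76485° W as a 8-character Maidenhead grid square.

Add 180° to longitude and 90° to latitude: 96.23515, 49.39694.
Field: lon ⌊96.23515/20⌋ = 4 → E; lat ⌊49.39694/10⌋ = 4 → E.
Square: lon ⌊16.23515/2⌋ = 8; lat ⌊9.39694/1⌋ = 9.
Subsquare: lon ⌊0.23515/0.0833333⌋ = 2 → c; lat ⌊0.39694/0.0416667⌋ = 9 → j.
Extended square: lon ⌊0.06848/0.00833333⌋ = 8; lat ⌊0.02194/0.00416667⌋ = 5.

EE89cj85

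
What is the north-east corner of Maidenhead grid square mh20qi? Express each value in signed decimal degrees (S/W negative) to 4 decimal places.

-19.6250, 65.4167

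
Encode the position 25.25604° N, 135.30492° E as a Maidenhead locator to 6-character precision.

PL75pg

Add 180° to longitude and 90° to latitude: 315.3049, 115.2560.
Field: 315.3049/20 → 15 → P, 115.2560/10 → 11 → L; chars PL.
Square: 15.3049/2 → 7, 5.2560/1 → 5; chars 75.
Subsquare: 1.3049/0.0833333 → 15 → p, 0.2560/0.0416667 → 6 → g; chars pg.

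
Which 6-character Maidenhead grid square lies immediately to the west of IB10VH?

IB10uh

Longitude subsquare v = 21; −1 → 20 = u.
The latitude characters are unchanged.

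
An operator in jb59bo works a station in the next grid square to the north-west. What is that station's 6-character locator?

Longitude subsquare b = 1; −1 → 0 = a.
Latitude subsquare o = 14; +1 → 15 = p.

JB59ap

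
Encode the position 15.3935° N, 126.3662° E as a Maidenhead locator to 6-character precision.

PK35ej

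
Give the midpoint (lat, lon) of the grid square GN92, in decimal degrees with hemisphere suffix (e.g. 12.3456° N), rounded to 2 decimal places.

Field G=6, N=13: +6·20° lon, +13·10° lat → SW at lon -60°, lat 40°.
Square 9, 2: +9·2° lon, +2·1° lat → SW at lon -42°, lat 42°.
Cell spans 2° lon × 1° lat. Centre is SW corner plus half of each.
latitude 42.50° N, longitude 41.00° W.

42.50° N, 41.00° W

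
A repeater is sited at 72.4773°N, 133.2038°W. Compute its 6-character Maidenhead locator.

Add 180° to longitude and 90° to latitude: 46.7962, 162.4773.
Field (20°×10°, letters A–R): 46.7962/20 → 2 → C, 162.4773/10 → 16 → Q; chars CQ.
Square (2°×1°, digits 0–9): 6.7962/2 → 3, 2.4773/1 → 2; chars 32.
Subsquare (5′×2.5′, letters a–x): 0.7962/0.0833333 → 9 → j, 0.4773/0.0416667 → 11 → l; chars jl.

CQ32jl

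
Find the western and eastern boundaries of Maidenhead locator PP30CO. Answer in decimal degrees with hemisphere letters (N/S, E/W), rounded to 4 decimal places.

126.1667° E, 126.2500° E

Field P=15, P=15: +15·20° lon, +15·10° lat → SW at lon 120°, lat 60°.
Square 3, 0: +3·2° lon, +0·1° lat → SW at lon 126°, lat 60°.
Subsquare c=2, o=14: +2·0.0833333° lon, +14·0.0416667° lat → SW at lon 126.167°, lat 60.5833°.
Cell spans 0.0833333° lon × 0.0416667° lat.
west 126.1667° E, east 126.2500° E.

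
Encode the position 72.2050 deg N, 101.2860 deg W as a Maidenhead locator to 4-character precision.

Offset from 180°W / 90°S: lon 78.71°, lat 162.20°.
Field: 78.71/20 → 3 → D, 162.20/10 → 16 → Q; chars DQ.
Square: 18.71/2 → 9, 2.20/1 → 2; chars 92.

DQ92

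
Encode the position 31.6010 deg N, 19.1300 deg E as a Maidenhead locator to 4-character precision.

Offset from 180°W / 90°S: lon 199.13°, lat 121.60°.
Field: lon ⌊199.13/20⌋ = 9 → J; lat ⌊121.60/10⌋ = 12 → M.
Square: lon ⌊19.13/2⌋ = 9; lat ⌊1.60/1⌋ = 1.

JM91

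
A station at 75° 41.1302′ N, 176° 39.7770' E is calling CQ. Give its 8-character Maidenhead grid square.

RQ85hq94

Offset from 180°W / 90°S: lon 356.66295°, lat 165.68550°.
Field: 356.66295/20 → 17 → R, 165.68550/10 → 16 → Q; chars RQ.
Square: 16.66295/2 → 8, 5.68550/1 → 5; chars 85.
Subsquare: 0.66295/0.0833333 → 7 → h, 0.68550/0.0416667 → 16 → q; chars hq.
Extended square: 0.07962/0.00833333 → 9, 0.01884/0.00416667 → 4; chars 94.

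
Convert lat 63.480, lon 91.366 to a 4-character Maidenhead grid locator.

Shift to the Maidenhead origin (180°W, 90°S): lon 271.37, lat 153.48.
Field (20°×10°, letters A–R): 271.37/20 → 13 → N, 153.48/10 → 15 → P; chars NP.
Square (2°×1°, digits 0–9): 11.37/2 → 5, 3.48/1 → 3; chars 53.

NP53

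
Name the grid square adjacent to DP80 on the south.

Latitude square 0; −1 → -1, wraps to 9, carry into field.
Latitude field P = 15; −1 → 14 = O.
The longitude characters are unchanged.

DO89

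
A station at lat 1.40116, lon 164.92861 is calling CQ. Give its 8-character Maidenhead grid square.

Shift to the Maidenhead origin (180°W, 90°S): lon 344.92861, lat 91.40116.
Field (20°×10°, letters A–R): 344.92861/20 → 17 → R, 91.40116/10 → 9 → J; chars RJ.
Square (2°×1°, digits 0–9): 4.92861/2 → 2, 1.40116/1 → 1; chars 21.
Subsquare (5′×2.5′, letters a–x): 0.92861/0.0833333 → 11 → l, 0.40116/0.0416667 → 9 → j; chars lj.
Extended square (30″×15″, digits 0–9): 0.01194/0.00833333 → 1, 0.02616/0.00416667 → 6; chars 16.

RJ21lj16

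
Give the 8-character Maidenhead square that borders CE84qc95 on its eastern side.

Longitude extended square 9; +1 → 10, wraps to 0, carry into subsquare.
Longitude subsquare q = 16; +1 → 17 = r.
The latitude characters are unchanged.

CE84rc05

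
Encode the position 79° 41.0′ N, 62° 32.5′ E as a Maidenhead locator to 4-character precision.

Offset from 180°W / 90°S: lon 242.54°, lat 169.68°.
Field: 242.54/20 → 12 → M, 169.68/10 → 16 → Q; chars MQ.
Square: 2.54/2 → 1, 9.68/1 → 9; chars 19.

MQ19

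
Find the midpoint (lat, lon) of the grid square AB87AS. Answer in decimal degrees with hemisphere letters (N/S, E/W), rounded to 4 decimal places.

72.2292° S, 163.9583° W

Field A=0, B=1: +0·20° lon, +1·10° lat → SW at lon -180°, lat -80°.
Square 8, 7: +8·2° lon, +7·1° lat → SW at lon -164°, lat -73°.
Subsquare a=0, s=18: +0·0.0833333° lon, +18·0.0416667° lat → SW at lon -164°, lat -72.25°.
Cell spans 0.0833333° lon × 0.0416667° lat. Centre is SW corner plus half of each.
latitude 72.2292° S, longitude 163.9583° W.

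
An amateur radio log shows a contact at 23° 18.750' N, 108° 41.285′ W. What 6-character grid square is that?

DL53ph

Add 180° to longitude and 90° to latitude: 71.3119, 113.3125.
Field: 71.3119/20 → 3 → D, 113.3125/10 → 11 → L; chars DL.
Square: 11.3119/2 → 5, 3.3125/1 → 3; chars 53.
Subsquare: 1.3119/0.0833333 → 15 → p, 0.3125/0.0416667 → 7 → h; chars ph.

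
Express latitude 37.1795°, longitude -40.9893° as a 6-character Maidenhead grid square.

GM97me

Add 180° to longitude and 90° to latitude: 139.0107, 127.1795.
Field: lon ⌊139.0107/20⌋ = 6 → G; lat ⌊127.1795/10⌋ = 12 → M.
Square: lon ⌊19.0107/2⌋ = 9; lat ⌊7.1795/1⌋ = 7.
Subsquare: lon ⌊1.0107/0.0833333⌋ = 12 → m; lat ⌊0.1795/0.0416667⌋ = 4 → e.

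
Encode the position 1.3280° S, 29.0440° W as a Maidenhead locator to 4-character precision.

Shift to the Maidenhead origin (180°W, 90°S): lon 150.96, lat 88.67.
Field: 150.96/20 → 7 → H, 88.67/10 → 8 → I; chars HI.
Square: 10.96/2 → 5, 8.67/1 → 8; chars 58.

HI58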